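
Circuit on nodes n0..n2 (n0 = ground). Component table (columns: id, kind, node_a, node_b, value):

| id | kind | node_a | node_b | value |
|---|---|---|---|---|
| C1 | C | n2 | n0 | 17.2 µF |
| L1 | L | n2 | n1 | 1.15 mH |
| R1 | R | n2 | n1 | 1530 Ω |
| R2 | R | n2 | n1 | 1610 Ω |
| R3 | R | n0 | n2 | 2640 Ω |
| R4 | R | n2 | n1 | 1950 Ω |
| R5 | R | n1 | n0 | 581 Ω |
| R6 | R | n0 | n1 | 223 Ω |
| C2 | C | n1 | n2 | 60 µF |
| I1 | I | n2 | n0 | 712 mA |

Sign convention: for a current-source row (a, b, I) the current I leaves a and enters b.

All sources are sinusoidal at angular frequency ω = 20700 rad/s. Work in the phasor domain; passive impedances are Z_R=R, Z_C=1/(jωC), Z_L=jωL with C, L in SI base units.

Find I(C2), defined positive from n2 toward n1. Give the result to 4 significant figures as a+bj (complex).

-0.0003229+0.01284j A

Apply KCL at each of the 2 non-ground nodes and solve the resulting linear system.
Node n1: branches {L1, R1, R2, R4, R5, R6, C2} → V_1 = -0.04730+1.999j
Node n2: branches {C1, L1, R1, R2, R3, R4, C2, I1} → V_2 = -0.03696+1.999j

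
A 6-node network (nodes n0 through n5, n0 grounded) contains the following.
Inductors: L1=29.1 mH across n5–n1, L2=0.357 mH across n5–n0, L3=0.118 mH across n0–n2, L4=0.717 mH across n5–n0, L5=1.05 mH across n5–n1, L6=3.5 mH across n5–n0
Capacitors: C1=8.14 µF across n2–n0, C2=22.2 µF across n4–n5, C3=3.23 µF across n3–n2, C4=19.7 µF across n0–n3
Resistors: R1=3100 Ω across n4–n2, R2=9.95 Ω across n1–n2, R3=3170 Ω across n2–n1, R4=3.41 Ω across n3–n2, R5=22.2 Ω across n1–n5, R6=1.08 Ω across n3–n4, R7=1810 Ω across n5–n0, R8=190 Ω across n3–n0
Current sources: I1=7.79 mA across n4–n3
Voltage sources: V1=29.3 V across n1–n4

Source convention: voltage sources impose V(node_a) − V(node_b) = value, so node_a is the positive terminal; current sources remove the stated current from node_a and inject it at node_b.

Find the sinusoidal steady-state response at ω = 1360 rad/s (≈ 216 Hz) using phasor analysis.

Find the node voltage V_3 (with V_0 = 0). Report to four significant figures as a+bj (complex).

MNA unknowns: 5 node voltages V₁..V_5 plus 1 source current (V1)
L1: Y=0.000-0.02527j on G[5,1]
C1: Y=0.000+0.01107j on G[2,0]
R1: Y=0.0003226+0.000j on G[4,2]
R2: Y=0.1005+0.000j on G[1,2]
L2: Y=0.000-2.060j on G[5,0]
L3: Y=0.000-6.231j on G[0,2]
L4: Y=0.000-1.026j on G[5,0]
R3: Y=0.0003155+0.000j on G[2,1]
R4: Y=0.2933+0.000j on G[3,2]
R5: Y=0.04505+0.000j on G[1,5]
C2: Y=0.000+0.03019j on G[4,5]
L5: Y=0.000-0.7003j on G[5,1]
I1: z[4]−=0.00779, z[3]+=0.00779
C3: Y=0.000+0.004393j on G[3,2]
L6: Y=0.000-0.2101j on G[5,0]
R6: Y=0.9259+0.000j on G[3,4]
C4: Y=0.000+0.02679j on G[0,3]
R7: Y=0.0005525+0.000j on G[5,0]
R8: Y=0.005263+0.000j on G[3,0]
V1: row V1−V4=29.3, i_V1 at 1,4
solve → V1=4.028+9.037j, V2=-0.5208-0.8065j, V3=-19.04+7.124j, V4=-25.27+9.037j, V5=0.8400+1.611j
aux → i_V1=-5.990+0.9862j

-19.04+7.124j V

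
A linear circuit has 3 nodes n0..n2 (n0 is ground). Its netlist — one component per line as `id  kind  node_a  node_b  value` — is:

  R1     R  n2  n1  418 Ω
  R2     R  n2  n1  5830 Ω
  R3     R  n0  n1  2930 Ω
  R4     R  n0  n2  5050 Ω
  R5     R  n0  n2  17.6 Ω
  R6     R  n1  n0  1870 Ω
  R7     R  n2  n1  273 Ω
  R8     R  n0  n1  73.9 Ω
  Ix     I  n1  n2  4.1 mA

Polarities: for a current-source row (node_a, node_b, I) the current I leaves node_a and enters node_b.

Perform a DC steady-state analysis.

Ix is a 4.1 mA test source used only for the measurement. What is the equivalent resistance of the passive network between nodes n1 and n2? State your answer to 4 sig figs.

Apply KCL at each of the 2 non-ground nodes and solve the resulting linear system.
Node n1: branches {R1, R2, R3, R6, R7, R8, Ix} → V_1 = -0.1846
Node n2: branches {R1, R2, R4, R5, R7, Ix} → V_2 = 0.04665

R_eq = 56.41 Ω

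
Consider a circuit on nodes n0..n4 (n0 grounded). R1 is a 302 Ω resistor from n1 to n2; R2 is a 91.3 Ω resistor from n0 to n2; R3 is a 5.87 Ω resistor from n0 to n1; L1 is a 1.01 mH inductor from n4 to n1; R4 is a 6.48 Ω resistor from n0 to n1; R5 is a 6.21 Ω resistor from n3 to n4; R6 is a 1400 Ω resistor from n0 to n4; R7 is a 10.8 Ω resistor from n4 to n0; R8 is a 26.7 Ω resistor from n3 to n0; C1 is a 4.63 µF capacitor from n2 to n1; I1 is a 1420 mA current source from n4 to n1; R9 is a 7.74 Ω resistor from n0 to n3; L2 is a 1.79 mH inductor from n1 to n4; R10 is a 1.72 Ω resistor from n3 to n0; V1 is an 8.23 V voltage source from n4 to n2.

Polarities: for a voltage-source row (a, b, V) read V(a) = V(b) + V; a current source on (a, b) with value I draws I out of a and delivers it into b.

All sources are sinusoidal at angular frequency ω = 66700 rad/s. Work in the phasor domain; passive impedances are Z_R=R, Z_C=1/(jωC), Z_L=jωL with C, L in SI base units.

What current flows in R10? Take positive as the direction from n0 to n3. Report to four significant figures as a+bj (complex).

-0.3330-0.4349j A

MNA unknowns: 4 node voltages V₁..V_4 plus 1 source current (V1)
R1: Y=0.003311+0.000j on G[1,2]
R2: Y=0.01095+0.000j on G[0,2]
R3: Y=0.1704+0.000j on G[0,1]
L1: Y=0.000-0.01484j on G[4,1]
R4: Y=0.1543+0.000j on G[0,1]
R5: Y=0.1610+0.000j on G[3,4]
R6: Y=0.0007143+0.000j on G[0,4]
R7: Y=0.09259+0.000j on G[4,0]
R8: Y=0.03745+0.000j on G[3,0]
C1: Y=0.000+0.3088j on G[2,1]
I1: z[4]−=1.42, z[1]+=1.42
R9: Y=0.1292+0.000j on G[0,3]
L2: Y=0.000-0.008376j on G[1,4]
R10: Y=0.5814+0.000j on G[3,0]
V1: row V4−V2=8.23, i_V1 at 4,2
solve → V1=-2.080-3.080j, V2=-4.997+4.223j, V3=0.5727+0.7481j, V4=3.233+4.223j
aux → i_V1=-2.320-0.8303j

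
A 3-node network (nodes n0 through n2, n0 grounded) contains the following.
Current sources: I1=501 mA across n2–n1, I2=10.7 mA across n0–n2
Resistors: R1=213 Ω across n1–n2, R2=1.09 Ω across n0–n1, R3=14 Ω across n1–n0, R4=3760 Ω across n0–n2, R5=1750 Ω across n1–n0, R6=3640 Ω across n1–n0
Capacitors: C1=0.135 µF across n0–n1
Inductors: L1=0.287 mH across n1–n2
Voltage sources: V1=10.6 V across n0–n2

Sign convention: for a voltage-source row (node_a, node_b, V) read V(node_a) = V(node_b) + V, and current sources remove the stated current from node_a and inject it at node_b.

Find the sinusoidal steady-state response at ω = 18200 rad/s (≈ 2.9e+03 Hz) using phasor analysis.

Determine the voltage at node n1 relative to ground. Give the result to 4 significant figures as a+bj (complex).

Element admittances at ω=18200 rad/s:
  I1: injects 0.501 A into n1 (from n2)
  Y(R1) = 0.004695+0.000j S between n1,n2
  Y(R2) = 0.9174+0.000j S between n0,n1
  Y(R3) = 0.07143+0.000j S between n1,n0
  I2: injects 0.0107 A into n2 (from n0)
  Y(R4) = 0.0002660+0.000j S between n0,n2
  Y(C1) = 0.000+0.002457j S between n0,n1
  Y(L1) = 0.000-0.1914j S between n1,n2
  Y(R5) = 0.0005714+0.000j S between n1,n0
  Y(R6) = 0.0002747+0.000j S between n1,n0
  V1: constraint V(n0)−V(n2) = 10.6
Assemble and solve the 3×3 MNA system:
  V(n1)=0.06362+2.053j  V(n2)=-10.60+0.000j
  i(V1)=0.04441+2.032j

0.06362+2.053j V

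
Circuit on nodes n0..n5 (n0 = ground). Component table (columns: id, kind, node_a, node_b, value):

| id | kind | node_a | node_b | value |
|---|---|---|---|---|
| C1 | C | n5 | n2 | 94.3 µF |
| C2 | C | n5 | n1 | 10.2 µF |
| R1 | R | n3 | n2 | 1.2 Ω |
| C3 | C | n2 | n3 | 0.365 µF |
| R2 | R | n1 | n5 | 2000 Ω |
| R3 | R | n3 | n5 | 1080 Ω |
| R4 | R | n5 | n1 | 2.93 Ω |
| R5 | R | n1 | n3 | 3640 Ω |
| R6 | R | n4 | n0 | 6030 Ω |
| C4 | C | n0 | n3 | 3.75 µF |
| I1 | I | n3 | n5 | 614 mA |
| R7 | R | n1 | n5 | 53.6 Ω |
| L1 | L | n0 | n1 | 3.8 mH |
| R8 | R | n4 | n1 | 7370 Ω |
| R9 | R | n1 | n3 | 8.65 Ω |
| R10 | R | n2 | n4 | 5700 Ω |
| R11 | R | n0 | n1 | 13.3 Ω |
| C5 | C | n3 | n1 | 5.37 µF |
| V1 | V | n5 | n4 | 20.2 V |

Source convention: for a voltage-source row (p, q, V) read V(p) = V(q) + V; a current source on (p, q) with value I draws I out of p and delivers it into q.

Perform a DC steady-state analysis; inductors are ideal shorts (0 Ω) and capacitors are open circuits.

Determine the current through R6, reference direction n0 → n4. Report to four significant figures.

0.003067 A

MNA unknowns: 5 node voltages V₁..V_5 plus 2 source currents (L1, V1)
C1: Y=0.000 on G[5,2]
C2: Y=0.000 on G[5,1]
R1: Y=0.8333 on G[3,2]
C3: Y=0.000 on G[2,3]
R2: Y=0.0005000 on G[1,5]
R3: Y=0.0009259 on G[3,5]
R4: Y=0.3413 on G[5,1]
R5: Y=0.0002747 on G[1,3]
R6: Y=0.0001658 on G[4,0]
C4: Y=0.000 on G[0,3]
I1: z[3]−=0.614, z[5]+=0.614
R7: Y=0.01866 on G[1,5]
L1: row V0−V1=0, i_L1 at 0,1
R8: Y=0.0001357 on G[4,1]
R9: Y=0.1156 on G[1,3]
R10: Y=0.0001754 on G[2,4]
R11: Y=0.07519 on G[0,1]
C5: Y=0.000 on G[3,1]
V1: row V5−V4=20.2, i_V1 at 5,4
solve → V1=0.000, V2=-5.266, V3=-5.263, V4=-18.49, V5=1.707
aux → i_L1=-0.003067, i_V1=-0.007896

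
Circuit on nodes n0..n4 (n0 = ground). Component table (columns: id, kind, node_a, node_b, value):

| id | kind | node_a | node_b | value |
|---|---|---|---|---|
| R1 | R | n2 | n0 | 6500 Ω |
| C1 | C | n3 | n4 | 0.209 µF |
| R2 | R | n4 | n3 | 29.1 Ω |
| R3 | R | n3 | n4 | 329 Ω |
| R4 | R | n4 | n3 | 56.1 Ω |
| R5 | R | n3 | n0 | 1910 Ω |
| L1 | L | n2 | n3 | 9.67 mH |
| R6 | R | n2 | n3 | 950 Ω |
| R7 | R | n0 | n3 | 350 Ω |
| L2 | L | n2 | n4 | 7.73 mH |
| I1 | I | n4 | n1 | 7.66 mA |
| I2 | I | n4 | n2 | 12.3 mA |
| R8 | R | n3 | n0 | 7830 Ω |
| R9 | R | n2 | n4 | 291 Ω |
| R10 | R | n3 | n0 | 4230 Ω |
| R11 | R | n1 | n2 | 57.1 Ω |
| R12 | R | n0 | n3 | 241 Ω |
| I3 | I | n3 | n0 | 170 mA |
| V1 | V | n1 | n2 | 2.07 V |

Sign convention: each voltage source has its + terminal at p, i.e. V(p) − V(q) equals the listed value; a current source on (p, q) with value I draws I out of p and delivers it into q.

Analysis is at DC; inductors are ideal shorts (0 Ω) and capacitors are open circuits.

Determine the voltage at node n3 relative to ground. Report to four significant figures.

Apply KCL at each of the 4 non-ground nodes and solve the resulting linear system.
Node n1: branches {I1, R11, V1} → V_1 = -19.05
Node n2: branches {R1, L1, R6, L2, I2, R9, R11, V1} → V_2 = -21.12
Node n3: branches {C1, R2, R3, R4, R5, L1, R6, R7, R8, R10, R12, I3} → V_3 = -21.12
Node n4: branches {C1, R2, R3, R4, L2, I1, I2, R9} → V_4 = -21.12
Source currents: i(L1)=0.003250, i(L2)=0.01996, i(V1)=-0.02859

-21.12 V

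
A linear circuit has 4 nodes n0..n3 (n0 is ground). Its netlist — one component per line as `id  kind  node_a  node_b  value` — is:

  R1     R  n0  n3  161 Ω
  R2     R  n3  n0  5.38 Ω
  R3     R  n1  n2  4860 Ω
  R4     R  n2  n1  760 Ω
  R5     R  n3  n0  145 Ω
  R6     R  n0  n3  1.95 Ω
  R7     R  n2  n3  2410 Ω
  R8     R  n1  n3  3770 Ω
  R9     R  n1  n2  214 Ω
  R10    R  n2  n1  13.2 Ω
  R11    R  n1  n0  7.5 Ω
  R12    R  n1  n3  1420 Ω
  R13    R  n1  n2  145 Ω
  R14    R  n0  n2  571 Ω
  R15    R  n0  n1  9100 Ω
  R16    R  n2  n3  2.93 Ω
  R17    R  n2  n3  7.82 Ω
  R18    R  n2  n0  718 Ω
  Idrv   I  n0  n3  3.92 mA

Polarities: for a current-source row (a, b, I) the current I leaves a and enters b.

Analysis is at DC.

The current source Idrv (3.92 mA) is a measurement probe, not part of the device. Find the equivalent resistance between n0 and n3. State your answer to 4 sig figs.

R_eq = 1.311 Ω

Element admittances at DC:
  Y(R1) = 0.006211 S between n0,n3
  Y(R2) = 0.1859 S between n3,n0
  Y(R3) = 0.0002058 S between n1,n2
  Y(R4) = 0.001316 S between n2,n1
  Y(R5) = 0.006897 S between n3,n0
  Y(R6) = 0.5128 S between n0,n3
  Y(R7) = 0.0004149 S between n2,n3
  Y(R8) = 0.0002653 S between n1,n3
  Y(R9) = 0.004673 S between n1,n2
  Y(R10) = 0.07576 S between n2,n1
  Y(R11) = 0.1333 S between n1,n0
  Y(R12) = 0.0007042 S between n1,n3
  Y(R13) = 0.006897 S between n1,n2
  Y(R14) = 0.001751 S between n0,n2
  Y(R15) = 0.0001099 S between n0,n1
  Y(R16) = 0.3413 S between n2,n3
  Y(R17) = 0.1279 S between n2,n3
  Y(R18) = 0.001393 S between n2,n0
  Idrv: injects 0.00392 A into n3 (from n0)
Assemble and solve the 3×3 MNA system:
  V(n1)=0.001849  V(n2)=0.004591  V(n3)=0.005140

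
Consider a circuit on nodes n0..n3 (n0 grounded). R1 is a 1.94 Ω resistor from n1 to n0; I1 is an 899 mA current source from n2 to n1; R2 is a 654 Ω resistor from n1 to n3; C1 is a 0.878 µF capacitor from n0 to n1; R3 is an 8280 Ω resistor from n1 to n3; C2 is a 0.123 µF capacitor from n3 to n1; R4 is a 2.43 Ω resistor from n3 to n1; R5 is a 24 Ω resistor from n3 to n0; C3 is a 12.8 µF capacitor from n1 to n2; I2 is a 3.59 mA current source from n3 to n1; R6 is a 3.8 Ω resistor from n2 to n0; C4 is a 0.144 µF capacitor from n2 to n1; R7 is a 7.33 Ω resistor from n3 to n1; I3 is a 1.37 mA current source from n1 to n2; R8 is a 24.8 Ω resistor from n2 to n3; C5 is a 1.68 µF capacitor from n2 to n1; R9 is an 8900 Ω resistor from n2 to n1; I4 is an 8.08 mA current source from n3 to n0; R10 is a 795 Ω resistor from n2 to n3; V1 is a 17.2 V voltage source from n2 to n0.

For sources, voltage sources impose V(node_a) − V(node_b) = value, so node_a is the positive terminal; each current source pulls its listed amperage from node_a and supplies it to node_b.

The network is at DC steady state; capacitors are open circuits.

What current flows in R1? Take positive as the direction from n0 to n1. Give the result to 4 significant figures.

MNA unknowns: 3 node voltages V₁..V_3 plus 1 source current (V1)
R1: Y=0.5155 on G[1,0]
I1: z[2]−=0.899, z[1]+=0.899
R2: Y=0.001529 on G[1,3]
C1: Y=0.000 on G[0,1]
R3: Y=0.0001208 on G[1,3]
C2: Y=0.000 on G[3,1]
R4: Y=0.4115 on G[3,1]
R5: Y=0.04167 on G[3,0]
C3: Y=0.000 on G[1,2]
I2: z[3]−=0.00359, z[1]+=0.00359
R6: Y=0.2632 on G[2,0]
C4: Y=0.000 on G[2,1]
R7: Y=0.1364 on G[3,1]
I3: z[1]−=0.00137, z[2]+=0.00137
R8: Y=0.04032 on G[2,3]
C5: Y=0.000 on G[2,1]
R9: Y=0.0001124 on G[2,1]
I4: z[3]−=0.00808, z[0]+=0.00808
R10: Y=0.001258 on G[2,3]
V1: row V2−V0=17.2, i_V1 at 2,0
solve → V1=2.576, V2=17.20, V3=3.348
aux → i_V1=-6.002

-1.328 A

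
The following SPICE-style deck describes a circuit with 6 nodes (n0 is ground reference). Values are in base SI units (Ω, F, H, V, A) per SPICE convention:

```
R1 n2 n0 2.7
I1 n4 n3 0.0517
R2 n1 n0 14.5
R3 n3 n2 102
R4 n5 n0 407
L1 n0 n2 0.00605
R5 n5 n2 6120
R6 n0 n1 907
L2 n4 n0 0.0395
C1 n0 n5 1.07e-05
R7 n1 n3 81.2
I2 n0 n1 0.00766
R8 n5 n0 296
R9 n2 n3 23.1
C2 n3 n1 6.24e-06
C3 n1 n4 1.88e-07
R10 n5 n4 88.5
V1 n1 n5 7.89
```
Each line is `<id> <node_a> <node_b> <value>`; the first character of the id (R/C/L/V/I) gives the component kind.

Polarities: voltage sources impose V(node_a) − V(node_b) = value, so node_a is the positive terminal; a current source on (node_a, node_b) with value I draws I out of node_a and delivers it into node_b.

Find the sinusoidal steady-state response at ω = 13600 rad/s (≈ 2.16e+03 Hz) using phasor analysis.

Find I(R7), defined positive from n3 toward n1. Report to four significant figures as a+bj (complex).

Apply KCL at each of the 5 non-ground nodes and solve the resulting linear system.
Node n1: branches {R2, R6, R7, I2, C2, C3, V1} → V_1 = 4.937+3.159j
Node n2: branches {R1, R3, L1, R5, R9} → V_2 = 0.3346+0.4838j
Node n3: branches {I1, R3, R7, R9, C2} → V_3 = 2.789+3.774j
Node n4: branches {I1, L2, C3, R10} → V_4 = -7.950+4.765j
Node n5: branches {R4, R5, C1, R8, R10, V1} → V_5 = -2.953+3.159j
Source currents: i(V1)=-0.4210-0.4290j

-0.02645+0.007573j A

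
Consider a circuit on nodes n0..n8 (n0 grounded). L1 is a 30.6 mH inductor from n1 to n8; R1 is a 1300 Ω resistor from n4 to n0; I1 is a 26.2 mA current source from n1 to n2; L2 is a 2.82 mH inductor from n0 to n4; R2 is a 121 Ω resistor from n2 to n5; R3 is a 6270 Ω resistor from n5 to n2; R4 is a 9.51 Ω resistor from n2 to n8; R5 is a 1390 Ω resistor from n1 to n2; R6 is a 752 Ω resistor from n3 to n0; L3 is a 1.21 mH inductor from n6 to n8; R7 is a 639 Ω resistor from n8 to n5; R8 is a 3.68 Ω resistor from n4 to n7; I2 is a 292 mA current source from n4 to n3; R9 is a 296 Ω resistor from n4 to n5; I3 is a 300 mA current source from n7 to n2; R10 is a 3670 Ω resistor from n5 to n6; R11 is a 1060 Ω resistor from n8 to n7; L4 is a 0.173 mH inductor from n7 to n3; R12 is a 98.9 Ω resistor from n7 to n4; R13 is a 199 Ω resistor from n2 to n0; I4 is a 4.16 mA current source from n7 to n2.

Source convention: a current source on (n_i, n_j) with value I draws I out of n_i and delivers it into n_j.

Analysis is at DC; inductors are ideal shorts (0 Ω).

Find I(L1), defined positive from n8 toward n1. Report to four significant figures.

MNA unknowns: 8 node voltages V₁..V_8 plus 4 source currents (L1, L2, L3, L4)
L1: row V1−V8=0, i_L1 at 1,8
R1: Y=0.0007692 on G[4,0]
I1: z[1]−=0.0262, z[2]+=0.0262
L2: row V0−V4=0, i_L2 at 0,4
R2: Y=0.008264 on G[2,5]
R3: Y=0.0001595 on G[5,2]
R4: Y=0.1052 on G[2,8]
R5: Y=0.0007194 on G[1,2]
R6: Y=0.001330 on G[3,0]
L3: row V6−V8=0, i_L3 at 6,8
R7: Y=0.001565 on G[8,5]
R8: Y=0.2717 on G[4,7]
I2: z[4]−=0.292, z[3]+=0.292
R9: Y=0.003378 on G[4,5]
I3: z[7]−=0.3, z[2]+=0.3
R10: Y=0.0002725 on G[5,6]
R11: Y=0.0009434 on G[8,7]
L4: row V7−V3=0, i_L4 at 7,3
R12: Y=0.01011 on G[7,4]
R13: Y=0.005025 on G[2,0]
I4: z[7]−=0.00416, z[2]+=0.00416
solve → V1=35.16, V2=35.86, V3=0.07395, V4=0.000, V5=26.89, V6=35.16, V7=0.07395, V8=35.16
aux → i_L1=-0.02569, i_L2=0.1803, i_L3=-0.002255, i_L4=-0.2919

0.02569 A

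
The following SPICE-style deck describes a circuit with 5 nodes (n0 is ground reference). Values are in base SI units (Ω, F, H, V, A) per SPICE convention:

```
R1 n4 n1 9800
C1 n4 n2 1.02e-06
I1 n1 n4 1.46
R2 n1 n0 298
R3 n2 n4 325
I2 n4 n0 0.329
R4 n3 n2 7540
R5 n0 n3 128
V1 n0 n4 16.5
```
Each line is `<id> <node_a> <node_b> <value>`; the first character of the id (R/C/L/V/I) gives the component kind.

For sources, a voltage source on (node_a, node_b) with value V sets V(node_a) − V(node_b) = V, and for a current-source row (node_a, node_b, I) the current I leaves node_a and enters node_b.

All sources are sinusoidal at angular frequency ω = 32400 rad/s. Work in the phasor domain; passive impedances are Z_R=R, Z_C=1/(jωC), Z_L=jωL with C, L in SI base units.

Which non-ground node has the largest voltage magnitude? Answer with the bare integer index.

1

Element admittances at ω=32400 rad/s:
  Y(R1) = 0.0001020+0.000j S between n4,n1
  Y(C1) = 0.000+0.03305j S between n4,n2
  I1: injects 1.46 A into n4 (from n1)
  Y(R2) = 0.003356+0.000j S between n1,n0
  Y(R3) = 0.003077+0.000j S between n2,n4
  I2: injects 0.329 A into n0 (from n4)
  Y(R4) = 0.0001326+0.000j S between n3,n2
  Y(R5) = 0.007812+0.000j S between n0,n3
  V1: constraint V(n0)−V(n4) = 16.5
Assemble and solve the 5×5 MNA system:
  V(n1)=-422.7+0.000j  V(n2)=-16.49-0.06450j  V(n3)=-0.2753-0.001077j  V(n4)=-16.50+0.000j
  i(V1)=-1.092-8.412e-06j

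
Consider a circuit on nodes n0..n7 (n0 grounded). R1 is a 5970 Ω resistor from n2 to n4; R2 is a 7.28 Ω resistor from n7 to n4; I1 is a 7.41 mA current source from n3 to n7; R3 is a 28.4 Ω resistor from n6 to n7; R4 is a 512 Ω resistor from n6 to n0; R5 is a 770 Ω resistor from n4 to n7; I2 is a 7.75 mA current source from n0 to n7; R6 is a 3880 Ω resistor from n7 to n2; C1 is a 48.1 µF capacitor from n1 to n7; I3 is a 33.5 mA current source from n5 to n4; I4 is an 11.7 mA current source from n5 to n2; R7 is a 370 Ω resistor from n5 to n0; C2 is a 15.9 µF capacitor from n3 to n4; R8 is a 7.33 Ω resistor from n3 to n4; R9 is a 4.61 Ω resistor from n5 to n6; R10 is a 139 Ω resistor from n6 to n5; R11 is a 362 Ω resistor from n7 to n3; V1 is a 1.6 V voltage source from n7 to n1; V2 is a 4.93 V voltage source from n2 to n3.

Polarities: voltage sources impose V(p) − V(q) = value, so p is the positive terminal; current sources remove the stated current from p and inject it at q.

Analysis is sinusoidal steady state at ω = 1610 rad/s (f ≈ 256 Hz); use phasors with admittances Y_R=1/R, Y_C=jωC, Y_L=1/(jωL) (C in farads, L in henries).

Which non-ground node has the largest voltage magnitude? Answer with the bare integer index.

MNA unknowns: 7 node voltages V₁..V_7 plus 2 source currents (V1, V2)
R1: Y=0.0001675+0.000j on G[2,4]
R2: Y=0.1374+0.000j on G[7,4]
I1: z[3]−=0.00741, z[7]+=0.00741
R3: Y=0.03521+0.000j on G[6,7]
R4: Y=0.001953+0.000j on G[6,0]
R5: Y=0.001299+0.000j on G[4,7]
I2: z[0]−=0.00775, z[7]+=0.00775
R6: Y=0.0002577+0.000j on G[7,2]
C1: Y=0.000+0.07744j on G[1,7]
I3: z[5]−=0.0335, z[4]+=0.0335
I4: z[5]−=0.0117, z[2]+=0.0117
R7: Y=0.002703+0.000j on G[5,0]
C2: Y=0.000+0.02560j on G[3,4]
R8: Y=0.1364+0.000j on G[3,4]
R9: Y=0.2169+0.000j on G[5,6]
R10: Y=0.007194+0.000j on G[6,5]
R11: Y=0.002762+0.000j on G[7,3]
V1: row V7−V1=1.6, i_V1 at 7,1
V2: row V2−V3=4.93, i_V2 at 2,3
solve → V1=1.696+0.000j, V2=8.494-0.001761j, V3=3.564-0.001761j, V4=3.554+3.836e-05j, V5=1.572+0.000j, V6=1.793+0.000j, V7=3.296+0.000j
aux → i_V1=0.000-0.1239j, i_V2=0.009533+7.554e-07j

2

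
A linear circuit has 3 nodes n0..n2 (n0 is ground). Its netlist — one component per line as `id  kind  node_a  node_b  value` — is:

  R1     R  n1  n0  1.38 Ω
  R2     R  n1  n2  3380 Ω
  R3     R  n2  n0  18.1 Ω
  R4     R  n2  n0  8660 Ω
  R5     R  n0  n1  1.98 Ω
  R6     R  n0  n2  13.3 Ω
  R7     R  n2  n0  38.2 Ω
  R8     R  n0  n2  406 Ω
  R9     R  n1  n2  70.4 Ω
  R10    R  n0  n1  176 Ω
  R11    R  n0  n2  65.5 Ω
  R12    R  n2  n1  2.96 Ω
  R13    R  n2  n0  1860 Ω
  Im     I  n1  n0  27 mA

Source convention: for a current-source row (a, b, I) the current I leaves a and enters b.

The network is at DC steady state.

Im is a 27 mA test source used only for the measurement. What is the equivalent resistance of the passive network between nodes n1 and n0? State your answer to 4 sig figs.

R_eq = 0.7395 Ω

Apply KCL at each of the 2 non-ground nodes and solve the resulting linear system.
Node n1: branches {R1, R2, R5, R9, R10, R12, Im} → V_1 = -0.01997
Node n2: branches {R2, R3, R4, R6, R7, R8, R9, R11, R12, R13} → V_2 = -0.01334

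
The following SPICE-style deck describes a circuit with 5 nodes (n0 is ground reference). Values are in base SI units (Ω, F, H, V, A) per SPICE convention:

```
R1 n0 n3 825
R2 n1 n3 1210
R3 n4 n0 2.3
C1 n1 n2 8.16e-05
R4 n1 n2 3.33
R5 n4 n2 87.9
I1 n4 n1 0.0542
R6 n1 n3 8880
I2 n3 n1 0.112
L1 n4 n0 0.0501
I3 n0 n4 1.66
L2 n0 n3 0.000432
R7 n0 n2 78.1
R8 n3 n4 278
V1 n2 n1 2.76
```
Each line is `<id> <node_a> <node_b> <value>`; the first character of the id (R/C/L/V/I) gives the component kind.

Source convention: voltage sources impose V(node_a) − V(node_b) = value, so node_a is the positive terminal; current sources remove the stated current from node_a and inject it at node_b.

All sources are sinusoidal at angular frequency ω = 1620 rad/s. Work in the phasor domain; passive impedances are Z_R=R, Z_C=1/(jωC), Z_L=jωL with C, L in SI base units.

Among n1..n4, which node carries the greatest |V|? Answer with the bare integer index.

Apply KCL at each of the 4 non-ground nodes and solve the resulting linear system.
Node n1: branches {R2, C1, R4, I1, R6, I2, V1} → V_1 = 5.672+0.04475j
Node n2: branches {C1, R4, R5, R7, V1} → V_2 = 8.432+0.04475j
Node n3: branches {R1, R2, R6, I2, L2, R8} → V_3 = -0.0005537-0.06513j
Node n4: branches {R3, R5, I1, L1, I3, R8} → V_4 = 3.781+0.1042j
Source currents: i(V1)=-0.9897-0.3647j

2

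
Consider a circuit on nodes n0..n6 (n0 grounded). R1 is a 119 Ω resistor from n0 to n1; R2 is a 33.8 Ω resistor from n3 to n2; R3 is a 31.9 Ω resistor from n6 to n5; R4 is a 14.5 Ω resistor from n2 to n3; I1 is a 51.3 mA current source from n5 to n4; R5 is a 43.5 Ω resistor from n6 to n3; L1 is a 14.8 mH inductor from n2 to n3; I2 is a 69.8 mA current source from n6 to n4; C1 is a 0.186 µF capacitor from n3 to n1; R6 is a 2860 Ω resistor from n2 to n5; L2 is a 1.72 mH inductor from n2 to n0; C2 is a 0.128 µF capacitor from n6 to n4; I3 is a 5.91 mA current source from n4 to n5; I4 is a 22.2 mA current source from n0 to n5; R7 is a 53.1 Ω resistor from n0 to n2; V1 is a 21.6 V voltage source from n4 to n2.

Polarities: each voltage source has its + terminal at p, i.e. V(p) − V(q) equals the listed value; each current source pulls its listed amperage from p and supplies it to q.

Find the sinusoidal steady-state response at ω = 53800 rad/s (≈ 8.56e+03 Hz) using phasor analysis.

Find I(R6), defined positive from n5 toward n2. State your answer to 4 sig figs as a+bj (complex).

-0.0008923+0.002899j A

Element admittances at ω=53800 rad/s:
  Y(R1) = 0.008403+0.000j S between n0,n1
  Y(R2) = 0.02959+0.000j S between n3,n2
  Y(R3) = 0.03135+0.000j S between n6,n5
  Y(R4) = 0.06897+0.000j S between n2,n3
  I1: injects 0.0513 A into n4 (from n5)
  Y(R5) = 0.02299+0.000j S between n6,n3
  Y(L1) = 0.000-0.001256j S between n2,n3
  I2: injects 0.0698 A into n4 (from n6)
  Y(C1) = 0.000+0.01001j S between n3,n1
  Y(R6) = 0.0003497+0.000j S between n2,n5
  Y(L2) = 0.000-0.01081j S between n2,n0
  Y(C2) = 0.000+0.006886j S between n6,n4
  I3: injects 0.00591 A into n5 (from n4)
  I4: injects 0.0222 A into n5 (from n0)
  Y(R7) = 0.01883+0.000j S between n0,n2
  V1: constraint V(n4)−V(n2) = 21.6
Assemble and solve the 7×7 MNA system:
  V(n1)=-0.2583+1.369j  V(n2)=1.237+0.09896j  V(n3)=0.8916+1.586j  V(n4)=22.84+0.09896j  V(n5)=-1.315+8.390j  V(n6)=-0.6034+8.482j
  i(V1)=0.05746-0.1614j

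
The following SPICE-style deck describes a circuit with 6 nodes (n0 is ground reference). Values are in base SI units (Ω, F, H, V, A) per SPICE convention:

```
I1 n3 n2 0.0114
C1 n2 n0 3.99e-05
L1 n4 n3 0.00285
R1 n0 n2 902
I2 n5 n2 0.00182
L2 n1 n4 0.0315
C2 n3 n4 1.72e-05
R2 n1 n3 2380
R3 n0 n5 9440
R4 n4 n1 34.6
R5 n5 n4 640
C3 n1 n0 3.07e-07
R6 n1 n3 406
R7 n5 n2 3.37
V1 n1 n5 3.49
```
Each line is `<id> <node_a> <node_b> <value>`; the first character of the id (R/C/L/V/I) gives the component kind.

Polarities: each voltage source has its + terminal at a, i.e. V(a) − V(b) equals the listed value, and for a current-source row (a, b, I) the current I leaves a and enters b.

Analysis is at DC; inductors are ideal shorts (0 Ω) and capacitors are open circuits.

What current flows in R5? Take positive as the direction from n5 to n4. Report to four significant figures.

-0.005453 A

MNA unknowns: 5 node voltages V₁..V_5 plus 3 source currents (L1, L2, V1)
I1: z[3]−=0.0114, z[2]+=0.0114
C1: Y=0.000 on G[2,0]
L1: row V4−V3=0, i_L1 at 4,3
R1: Y=0.001109 on G[0,2]
I2: z[5]−=0.00182, z[2]+=0.00182
L2: row V1−V4=0, i_L2 at 1,4
C2: Y=0.000 on G[3,4]
R2: Y=0.0004202 on G[1,3]
R3: Y=0.0001059 on G[0,5]
R4: Y=0.02890 on G[4,1]
R5: Y=0.001563 on G[5,4]
C3: Y=0.000 on G[1,0]
R6: Y=0.002463 on G[1,3]
R7: Y=0.2967 on G[5,2]
V1: row V1−V5=3.49, i_V1 at 1,5
solve → V1=3.449, V2=0.003884, V3=3.449, V4=3.449, V5=-0.04065
aux → i_L1=0.01140, i_L2=0.01685, i_V1=-0.01685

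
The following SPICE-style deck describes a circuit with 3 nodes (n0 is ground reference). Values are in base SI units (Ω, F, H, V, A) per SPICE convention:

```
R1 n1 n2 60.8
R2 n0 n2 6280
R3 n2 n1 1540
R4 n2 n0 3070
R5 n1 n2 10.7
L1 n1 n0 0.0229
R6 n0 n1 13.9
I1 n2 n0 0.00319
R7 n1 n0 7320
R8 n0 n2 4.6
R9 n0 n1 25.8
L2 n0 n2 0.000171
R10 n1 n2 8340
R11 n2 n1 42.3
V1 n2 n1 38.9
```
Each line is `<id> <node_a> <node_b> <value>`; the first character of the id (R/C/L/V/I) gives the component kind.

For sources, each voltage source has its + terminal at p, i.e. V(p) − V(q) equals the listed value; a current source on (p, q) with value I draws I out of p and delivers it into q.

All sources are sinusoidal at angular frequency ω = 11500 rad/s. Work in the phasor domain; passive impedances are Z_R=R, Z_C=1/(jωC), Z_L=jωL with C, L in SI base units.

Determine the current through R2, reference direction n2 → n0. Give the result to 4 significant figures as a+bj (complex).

0.0006412+0.0009277j A

Apply KCL at each of the 2 non-ground nodes and solve the resulting linear system.
Node n1: branches {R1, R3, R5, L1, R6, R7, R9, R10, R11, V1} → V_1 = -34.87+5.826j
Node n2: branches {R1, R2, R3, R4, R5, I1, R8, L2, R10, R11, V1} → V_2 = 4.027+5.826j
Source currents: i(V1)=-9.068+0.7782j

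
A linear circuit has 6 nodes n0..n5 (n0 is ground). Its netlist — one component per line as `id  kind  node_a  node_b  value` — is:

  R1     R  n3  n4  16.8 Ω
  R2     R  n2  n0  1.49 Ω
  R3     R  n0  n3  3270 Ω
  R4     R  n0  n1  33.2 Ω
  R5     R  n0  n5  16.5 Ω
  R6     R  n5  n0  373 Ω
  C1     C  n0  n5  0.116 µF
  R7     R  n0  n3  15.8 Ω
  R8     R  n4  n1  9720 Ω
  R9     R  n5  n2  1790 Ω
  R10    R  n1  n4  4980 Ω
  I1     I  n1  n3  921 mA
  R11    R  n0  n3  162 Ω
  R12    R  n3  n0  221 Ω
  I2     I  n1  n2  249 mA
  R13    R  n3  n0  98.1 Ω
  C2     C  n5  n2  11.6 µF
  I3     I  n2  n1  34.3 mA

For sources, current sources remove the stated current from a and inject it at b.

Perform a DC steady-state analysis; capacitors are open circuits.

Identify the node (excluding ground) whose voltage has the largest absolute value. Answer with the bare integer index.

MNA unknowns: 5 node voltages V₁..V_5
R1: Y=0.05952 on G[3,4]
R2: Y=0.6711 on G[2,0]
R3: Y=0.0003058 on G[0,3]
R4: Y=0.03012 on G[0,1]
R5: Y=0.06061 on G[0,5]
R6: Y=0.002681 on G[5,0]
C1: Y=0.000 on G[0,5]
R7: Y=0.06329 on G[0,3]
R8: Y=0.0001029 on G[4,1]
R9: Y=0.0005587 on G[5,2]
R10: Y=0.0002008 on G[1,4]
I1: z[1]−=0.921, z[3]+=0.921
R11: Y=0.006173 on G[0,3]
R12: Y=0.004525 on G[3,0]
I2: z[1]−=0.249, z[2]+=0.249
R13: Y=0.01019 on G[3,0]
C2: Y=0.000 on G[5,2]
I3: z[2]−=0.0343, z[1]+=0.0343
solve → V1=-37.22, V2=0.3196, V3=10.73, V4=10.49, V5=0.002797

1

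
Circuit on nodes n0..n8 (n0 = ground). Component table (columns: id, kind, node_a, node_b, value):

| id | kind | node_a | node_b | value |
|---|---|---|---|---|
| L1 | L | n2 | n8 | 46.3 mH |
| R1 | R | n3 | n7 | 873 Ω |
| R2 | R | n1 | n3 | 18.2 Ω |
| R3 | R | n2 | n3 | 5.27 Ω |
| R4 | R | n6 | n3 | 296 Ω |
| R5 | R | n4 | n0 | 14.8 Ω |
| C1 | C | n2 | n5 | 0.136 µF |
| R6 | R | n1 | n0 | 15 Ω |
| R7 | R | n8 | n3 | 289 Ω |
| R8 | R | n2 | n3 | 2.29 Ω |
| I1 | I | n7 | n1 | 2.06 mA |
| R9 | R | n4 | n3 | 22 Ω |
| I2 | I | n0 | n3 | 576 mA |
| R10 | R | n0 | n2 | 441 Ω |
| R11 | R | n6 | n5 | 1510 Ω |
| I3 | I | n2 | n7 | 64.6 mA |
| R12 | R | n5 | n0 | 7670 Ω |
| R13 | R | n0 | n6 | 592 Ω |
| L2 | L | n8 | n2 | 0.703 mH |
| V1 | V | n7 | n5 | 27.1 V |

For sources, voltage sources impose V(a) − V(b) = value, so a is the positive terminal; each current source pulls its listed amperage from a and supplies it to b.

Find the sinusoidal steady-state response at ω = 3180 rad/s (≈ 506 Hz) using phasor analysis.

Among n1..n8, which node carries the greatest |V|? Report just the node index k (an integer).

Apply KCL at each of the 8 non-ground nodes and solve the resulting linear system.
Node n1: branches {R2, R6, I1} → V_1 = 4.250+0.008049j
Node n2: branches {L1, R3, C1, R8, R10, I3, L2} → V_2 = 9.236+0.02775j
Node n3: branches {R1, R2, R3, R4, R7, R8, R9, I2} → V_3 = 9.370+0.01781j
Node n4: branches {R5, R9} → V_4 = 3.768+0.007165j
Node n5: branches {C1, R11, R12, V1} → V_5 = 23.86-3.382j
Node n6: branches {R4, R11, R13} → V_6 = 8.282-0.3804j
Node n7: branches {R1, I1, I3, V1} → V_7 = 50.96-3.382j
Node n8: branches {L1, R7, L2} → V_8 = 9.236+0.02877j
Source currents: i(V1)=0.01490+0.003895j

7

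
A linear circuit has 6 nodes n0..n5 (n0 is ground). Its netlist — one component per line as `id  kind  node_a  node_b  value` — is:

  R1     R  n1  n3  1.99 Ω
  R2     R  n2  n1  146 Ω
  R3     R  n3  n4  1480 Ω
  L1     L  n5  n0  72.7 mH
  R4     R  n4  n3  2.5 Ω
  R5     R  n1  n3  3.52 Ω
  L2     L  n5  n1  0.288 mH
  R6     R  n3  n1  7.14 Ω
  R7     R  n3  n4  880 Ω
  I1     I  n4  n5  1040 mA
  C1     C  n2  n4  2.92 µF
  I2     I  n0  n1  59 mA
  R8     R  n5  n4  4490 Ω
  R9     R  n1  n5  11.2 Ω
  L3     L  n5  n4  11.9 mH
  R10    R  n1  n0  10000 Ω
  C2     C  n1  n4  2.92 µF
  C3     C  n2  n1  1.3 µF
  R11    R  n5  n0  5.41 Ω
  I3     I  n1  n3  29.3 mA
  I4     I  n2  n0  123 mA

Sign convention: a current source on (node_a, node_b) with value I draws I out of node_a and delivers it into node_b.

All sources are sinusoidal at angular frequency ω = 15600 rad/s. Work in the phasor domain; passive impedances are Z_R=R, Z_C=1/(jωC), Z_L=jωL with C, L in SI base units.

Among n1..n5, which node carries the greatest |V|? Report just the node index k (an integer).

Element admittances at ω=15600 rad/s:
  Y(R1) = 0.5025+0.000j S between n1,n3
  Y(R2) = 0.006849+0.000j S between n2,n1
  Y(R3) = 0.0006757+0.000j S between n3,n4
  Y(L1) = 0.000-0.0008817j S between n5,n0
  Y(R4) = 0.4000+0.000j S between n4,n3
  Y(R5) = 0.2841+0.000j S between n1,n3
  Y(L2) = 0.000-0.2226j S between n5,n1
  Y(R6) = 0.1401+0.000j S between n3,n1
  Y(R7) = 0.001136+0.000j S between n3,n4
  I1: injects 1.04 A into n5 (from n4)
  Y(C1) = 0.000+0.04555j S between n2,n4
  I2: injects 0.059 A into n1 (from n0)
  Y(R8) = 0.0002227+0.000j S between n5,n4
  Y(R9) = 0.08929+0.000j S between n1,n5
  Y(L3) = 0.000-0.005387j S between n5,n4
  Y(R10) = 0.0001000+0.000j S between n1,n0
  Y(C2) = 0.000+0.04555j S between n1,n4
  Y(C3) = 0.000+0.02028j S between n2,n1
  Y(R11) = 0.1848+0.000j S between n5,n0
  I3: injects 0.0293 A into n3 (from n1)
  I4: injects 0.123 A into n0 (from n2)
Assemble and solve the 5×5 MNA system:
  V(n1)=-1.921-4.234j  V(n2)=-4.709-2.201j  V(n3)=-3.025-4.035j  V(n4)=-5.644-3.576j  V(n5)=-0.3452+0.0006441j

4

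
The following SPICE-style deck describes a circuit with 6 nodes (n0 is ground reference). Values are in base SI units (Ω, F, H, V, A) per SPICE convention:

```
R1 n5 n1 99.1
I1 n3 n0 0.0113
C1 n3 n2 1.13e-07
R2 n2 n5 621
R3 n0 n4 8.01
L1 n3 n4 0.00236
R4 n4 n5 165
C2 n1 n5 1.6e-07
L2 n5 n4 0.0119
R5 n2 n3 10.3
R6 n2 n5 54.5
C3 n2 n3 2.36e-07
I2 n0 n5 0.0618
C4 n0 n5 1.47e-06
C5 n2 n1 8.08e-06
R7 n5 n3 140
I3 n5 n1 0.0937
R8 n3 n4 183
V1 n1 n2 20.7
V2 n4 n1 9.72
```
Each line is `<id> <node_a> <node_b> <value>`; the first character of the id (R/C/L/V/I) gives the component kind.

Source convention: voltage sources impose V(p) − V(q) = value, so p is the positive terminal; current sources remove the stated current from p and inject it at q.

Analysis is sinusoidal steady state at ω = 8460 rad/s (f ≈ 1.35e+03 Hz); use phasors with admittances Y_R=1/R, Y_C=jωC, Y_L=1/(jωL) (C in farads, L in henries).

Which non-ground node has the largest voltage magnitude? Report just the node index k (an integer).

2

Apply KCL at each of the 5 non-ground nodes and solve the resulting linear system.
Node n1: branches {R1, C2, C5, I3, V1, V2} → V_1 = -9.164+1.978j
Node n2: branches {C1, R2, R5, R6, C3, C5, V1} → V_2 = -29.86+1.978j
Node n3: branches {I1, C1, L1, R5, C3, R7, R8} → V_3 = -23.07-9.023j
Node n4: branches {R3, L1, R4, L2, R8, V2} → V_4 = 0.5557+1.978j
Node n5: branches {R1, R2, R4, C2, L2, R6, I2, C4, R7, I3} → V_5 = -19.86+1.518j
Source currents: i(V1)=-0.8915-0.3577j, i(V2)=-0.8778+1.076j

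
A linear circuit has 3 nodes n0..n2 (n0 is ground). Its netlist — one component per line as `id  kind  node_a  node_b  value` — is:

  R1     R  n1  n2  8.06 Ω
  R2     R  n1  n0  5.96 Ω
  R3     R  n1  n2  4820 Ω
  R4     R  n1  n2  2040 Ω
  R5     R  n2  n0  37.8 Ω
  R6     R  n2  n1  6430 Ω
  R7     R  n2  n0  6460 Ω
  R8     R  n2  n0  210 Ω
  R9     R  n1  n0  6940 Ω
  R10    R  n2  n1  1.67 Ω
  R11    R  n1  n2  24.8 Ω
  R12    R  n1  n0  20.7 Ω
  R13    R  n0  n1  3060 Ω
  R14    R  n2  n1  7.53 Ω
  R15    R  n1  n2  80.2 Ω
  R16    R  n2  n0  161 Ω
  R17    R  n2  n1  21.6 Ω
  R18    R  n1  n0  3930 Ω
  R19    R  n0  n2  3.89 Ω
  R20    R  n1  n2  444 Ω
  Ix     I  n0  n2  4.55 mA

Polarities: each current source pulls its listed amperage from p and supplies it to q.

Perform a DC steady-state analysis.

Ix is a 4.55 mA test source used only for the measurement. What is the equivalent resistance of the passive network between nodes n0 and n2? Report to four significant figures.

Element admittances at DC:
  Y(R1) = 0.1241 S between n1,n2
  Y(R2) = 0.1678 S between n1,n0
  Y(R3) = 0.0002075 S between n1,n2
  Y(R4) = 0.0004902 S between n1,n2
  Y(R5) = 0.02646 S between n2,n0
  Y(R6) = 0.0001555 S between n2,n1
  Y(R7) = 0.0001548 S between n2,n0
  Y(R8) = 0.004762 S between n2,n0
  Y(R9) = 0.0001441 S between n1,n0
  Y(R10) = 0.5988 S between n2,n1
  Y(R11) = 0.04032 S between n1,n2
  Y(R12) = 0.04831 S between n1,n0
  Y(R13) = 0.0003268 S between n0,n1
  Y(R14) = 0.1328 S between n2,n1
  Y(R15) = 0.01247 S between n1,n2
  Y(R16) = 0.006211 S between n2,n0
  Y(R17) = 0.04630 S between n2,n1
  Y(R18) = 0.0002545 S between n1,n0
  Y(R19) = 0.2571 S between n0,n2
  Y(R20) = 0.002252 S between n1,n2
  Ix: injects 0.00455 A into n2 (from n0)
Assemble and solve the 2×2 MNA system:
  V(n1)=0.007870  V(n2)=0.009651

R_eq = 2.121 Ω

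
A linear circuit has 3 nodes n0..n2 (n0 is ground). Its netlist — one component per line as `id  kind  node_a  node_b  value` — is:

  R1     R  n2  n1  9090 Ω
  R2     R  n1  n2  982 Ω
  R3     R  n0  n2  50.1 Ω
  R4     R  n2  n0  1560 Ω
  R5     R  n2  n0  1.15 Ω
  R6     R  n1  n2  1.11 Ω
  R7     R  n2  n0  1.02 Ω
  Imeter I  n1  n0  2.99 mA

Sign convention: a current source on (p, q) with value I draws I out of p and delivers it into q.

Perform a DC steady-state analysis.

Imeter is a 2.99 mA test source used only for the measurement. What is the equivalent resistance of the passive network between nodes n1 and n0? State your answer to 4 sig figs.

R_eq = 1.643 Ω

MNA unknowns: 2 node voltages V₁..V_2
R1: Y=0.0001100 on G[2,1]
R2: Y=0.001018 on G[1,2]
R3: Y=0.01996 on G[0,2]
R4: Y=0.0006410 on G[2,0]
R5: Y=0.8696 on G[2,0]
R6: Y=0.9009 on G[1,2]
R7: Y=0.9804 on G[2,0]
Imeter: z[1]−=0.00299, z[0]+=0.00299
solve → V1=-0.004913, V2=-0.001598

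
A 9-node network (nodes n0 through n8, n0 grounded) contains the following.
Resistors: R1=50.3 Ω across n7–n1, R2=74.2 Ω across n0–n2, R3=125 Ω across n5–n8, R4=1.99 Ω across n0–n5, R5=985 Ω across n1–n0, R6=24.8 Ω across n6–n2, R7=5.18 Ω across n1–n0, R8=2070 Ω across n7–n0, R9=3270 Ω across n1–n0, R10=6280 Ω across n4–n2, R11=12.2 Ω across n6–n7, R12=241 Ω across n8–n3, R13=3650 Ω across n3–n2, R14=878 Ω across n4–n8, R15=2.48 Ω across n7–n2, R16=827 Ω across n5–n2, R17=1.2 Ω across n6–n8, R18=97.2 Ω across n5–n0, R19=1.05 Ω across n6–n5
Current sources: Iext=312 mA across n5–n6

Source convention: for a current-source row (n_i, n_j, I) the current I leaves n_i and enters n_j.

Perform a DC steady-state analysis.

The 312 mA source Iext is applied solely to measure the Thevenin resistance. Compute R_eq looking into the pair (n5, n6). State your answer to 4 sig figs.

Apply KCL at each of the 8 non-ground nodes and solve the resulting linear system.
Node n1: branches {R1, R5, R7, R9} → V_1 = 0.02210
Node n2: branches {R2, R6, R10, R13, R15, R16} → V_2 = 0.2361
Node n3: branches {R12, R13} → V_3 = 0.2949
Node n4: branches {R10, R14} → V_4 = 0.2911
Node n5: branches {R3, R4, R16, R18, R19, Iext} → V_5 = -0.01481
Node n6: branches {R6, R11, R17, R19, Iext} → V_6 = 0.3019
Node n7: branches {R1, R8, R11, R15} → V_7 = 0.2382
Node n8: branches {R3, R12, R14, R17} → V_8 = 0.2988

R_eq = 1.015 Ω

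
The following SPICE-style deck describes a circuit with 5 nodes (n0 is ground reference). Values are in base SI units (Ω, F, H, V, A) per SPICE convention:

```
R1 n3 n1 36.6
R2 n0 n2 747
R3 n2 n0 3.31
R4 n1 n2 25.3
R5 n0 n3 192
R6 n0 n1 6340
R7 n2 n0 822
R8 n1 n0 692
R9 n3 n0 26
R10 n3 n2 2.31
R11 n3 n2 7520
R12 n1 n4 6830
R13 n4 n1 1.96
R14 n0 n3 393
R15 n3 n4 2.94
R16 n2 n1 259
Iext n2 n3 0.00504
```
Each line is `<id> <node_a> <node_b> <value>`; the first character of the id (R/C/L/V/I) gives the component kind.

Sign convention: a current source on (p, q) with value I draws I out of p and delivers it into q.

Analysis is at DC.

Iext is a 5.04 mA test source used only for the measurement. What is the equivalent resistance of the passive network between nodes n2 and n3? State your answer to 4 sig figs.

R_eq = 1.959 Ω

Apply KCL at each of the 4 non-ground nodes and solve the resulting linear system.
Node n1: branches {R1, R4, R6, R8, R12, R13, R16} → V_1 = 0.006942
Node n2: branches {R2, R3, R4, R7, R10, R11, R16, Iext} → V_2 = -0.001332
Node n3: branches {R1, R5, R9, R10, R11, R14, R15, Iext} → V_3 = 0.008541
Node n4: branches {R12, R13, R15} → V_4 = 0.007581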